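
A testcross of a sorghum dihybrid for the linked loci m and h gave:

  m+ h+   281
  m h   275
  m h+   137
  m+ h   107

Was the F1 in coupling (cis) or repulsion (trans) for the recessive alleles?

The two most frequent classes are m+ h+ (281) and m h (275); these are the parental (non-recombinant) types.
So the F1 carried m+ h+ on one chromosome and m h on the other — the recessive alleles are on the same chromosome (cis / coupling).

cis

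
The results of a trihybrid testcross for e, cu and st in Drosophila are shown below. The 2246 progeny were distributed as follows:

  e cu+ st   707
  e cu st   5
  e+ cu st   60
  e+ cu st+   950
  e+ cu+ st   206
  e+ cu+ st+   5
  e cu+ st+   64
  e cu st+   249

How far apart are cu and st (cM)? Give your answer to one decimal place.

6.0 cM

The two most frequent reciprocal classes, e+ cu st+ and e cu+ st, are the parental types, so the F1 was e+ cu st+ / e cu+ st.
The two rarest classes, e+ cu+ st+ and e cu st, are the double crossovers. Comparing them with the parentals, only the cu allele has switched, so cu is the middle locus and the order is st – cu – e.
Crossovers in the st–cu interval produce the single-crossover classes e+ cu st and e cu+ st+ (60 + 64 = 124) plus the double crossovers (10).
RF(st–cu) = (124 + 10) / 2246 = 134/2246 = 0.0597 → 6.0 cM.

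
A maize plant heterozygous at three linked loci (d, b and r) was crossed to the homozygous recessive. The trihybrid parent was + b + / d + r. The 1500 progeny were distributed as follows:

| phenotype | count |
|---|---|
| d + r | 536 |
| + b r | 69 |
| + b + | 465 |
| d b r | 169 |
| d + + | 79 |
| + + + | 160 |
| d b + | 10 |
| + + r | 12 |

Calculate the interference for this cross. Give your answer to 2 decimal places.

0.45

The two rarest classes, d b + and + + r, are the double crossovers. Comparing them with the parentals, only the d allele has switched, so d is the middle locus and the order is b – d – r.
b–d: (329 + 22)/1500 = 0.2340; d–r: (148 + 22)/1500 = 0.1133.
Expected DCO frequency = 0.2340 × 0.1133 ≈ 0.02651; observed = 22/1500 ≈ 0.01467.
Coefficient of coincidence = 0.01467/0.02651 ≈ 0.55; interference = 1 − 0.55 = 0.45.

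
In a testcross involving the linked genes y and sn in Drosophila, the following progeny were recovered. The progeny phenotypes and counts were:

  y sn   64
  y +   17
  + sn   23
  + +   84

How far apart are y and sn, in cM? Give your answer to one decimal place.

21.3 cM

The two most frequent classes, + + (84) and y sn (64), are the parental types, so the F1 was + + / y sn.
The recombinant classes are + sn and y +: 23 + 17 = 40.
Recombination frequency = 40/188 = 0.2128 ≈ 21.3%, i.e. 21.3 cM.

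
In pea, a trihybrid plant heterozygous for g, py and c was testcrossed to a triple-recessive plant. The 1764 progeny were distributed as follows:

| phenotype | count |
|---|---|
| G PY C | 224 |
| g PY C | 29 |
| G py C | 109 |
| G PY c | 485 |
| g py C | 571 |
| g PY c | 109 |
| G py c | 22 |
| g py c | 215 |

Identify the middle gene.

The two most frequent reciprocal classes, g py C and G PY c, are the parental types, so the F1 was g py C / G PY c.
The two rarest classes, g PY C and G py c, are the double crossovers. Comparing them with the parentals, only the py allele has switched, so py is the middle locus and the order is g – py – c.

py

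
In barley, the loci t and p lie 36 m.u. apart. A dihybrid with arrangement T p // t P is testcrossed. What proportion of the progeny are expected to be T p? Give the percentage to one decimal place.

32.0%

A map distance of 36 m.u. corresponds to a recombination frequency of 0.360.
The F1 is T p / t P, so T p is a parental gamete class with expected frequency (1 − r)/2 = 0.640/2 = 0.3200.
That is 0.3200 = 32.0% of the progeny.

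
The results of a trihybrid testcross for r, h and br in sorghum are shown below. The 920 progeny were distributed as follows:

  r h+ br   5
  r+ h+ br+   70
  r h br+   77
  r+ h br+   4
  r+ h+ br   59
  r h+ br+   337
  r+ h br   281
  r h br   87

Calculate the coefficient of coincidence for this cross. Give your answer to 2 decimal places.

0.34

The two most frequent reciprocal classes, r+ h br and r h+ br+, are the parental types, so the F1 was r+ h br / r h+ br+.
The two rarest classes, r+ h br+ and r h+ br, are the double crossovers. Comparing them with the parentals, only the br allele has switched, so br is the middle locus and the order is r – br – h.
r–br: (157 + 9)/920 = 0.1804; br–h: (136 + 9)/920 = 0.1576.
Expected DCO frequency = 0.1804 × 0.1576 ≈ 0.02843; observed = 9/920 ≈ 0.00978.
Coefficient of coincidence = 0.00978/0.02843 ≈ 0.34.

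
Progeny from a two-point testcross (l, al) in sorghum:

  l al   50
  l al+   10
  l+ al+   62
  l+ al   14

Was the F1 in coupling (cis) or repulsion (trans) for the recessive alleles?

The two most frequent classes are l+ al+ (62) and l al (50); these are the parental (non-recombinant) types.
So the F1 carried l+ al+ on one chromosome and l al on the other — the recessive alleles are on the same chromosome (cis / coupling).

cis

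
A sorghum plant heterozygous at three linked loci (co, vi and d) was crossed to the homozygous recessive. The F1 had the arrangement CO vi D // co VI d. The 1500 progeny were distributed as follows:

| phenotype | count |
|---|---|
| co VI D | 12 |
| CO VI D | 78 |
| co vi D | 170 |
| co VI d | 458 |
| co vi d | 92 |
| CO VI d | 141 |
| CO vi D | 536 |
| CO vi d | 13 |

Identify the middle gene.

d

The two rarest classes, CO vi d and co VI D, are the double crossovers. Comparing them with the parentals, only the d allele has switched, so d is the middle locus and the order is co – d – vi.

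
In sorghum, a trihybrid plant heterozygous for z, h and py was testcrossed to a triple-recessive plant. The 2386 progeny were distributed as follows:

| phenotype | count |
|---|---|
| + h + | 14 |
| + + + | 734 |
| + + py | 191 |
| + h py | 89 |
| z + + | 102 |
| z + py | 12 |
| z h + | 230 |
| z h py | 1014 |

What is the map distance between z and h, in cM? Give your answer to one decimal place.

The two most frequent reciprocal classes, + + + and z h py, are the parental types, so the F1 was + + + / z h py.
The two rarest classes, + h + and z + py, are the double crossovers. Comparing them with the parentals, only the h allele has switched, so h is the middle locus and the order is z – h – py.
Crossovers in the z–h interval produce the single-crossover classes z + + and + h py (102 + 89 = 191) plus the double crossovers (26).
RF(z–h) = (191 + 26) / 2386 = 217/2386 = 0.0909 → 9.1 cM.

9.1 cM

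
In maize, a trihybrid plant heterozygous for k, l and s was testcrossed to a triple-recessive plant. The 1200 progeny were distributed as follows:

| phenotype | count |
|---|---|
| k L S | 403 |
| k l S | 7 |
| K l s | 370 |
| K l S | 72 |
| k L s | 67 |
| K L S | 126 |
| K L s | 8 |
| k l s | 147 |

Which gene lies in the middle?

l

The two most frequent reciprocal classes, K l s and k L S, are the parental types, so the F1 was K l s / k L S.
The two rarest classes, K L s and k l S, are the double crossovers. Comparing them with the parentals, only the l allele has switched, so l is the middle locus and the order is s – l – k.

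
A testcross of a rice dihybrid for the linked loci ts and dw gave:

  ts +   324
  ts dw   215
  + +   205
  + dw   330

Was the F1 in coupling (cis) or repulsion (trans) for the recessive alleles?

The two most frequent classes are + dw (330) and ts + (324); these are the parental (non-recombinant) types.
So the F1 carried + dw on one chromosome and ts + on the other — the recessive alleles are on opposite chromosomes (trans / repulsion).

trans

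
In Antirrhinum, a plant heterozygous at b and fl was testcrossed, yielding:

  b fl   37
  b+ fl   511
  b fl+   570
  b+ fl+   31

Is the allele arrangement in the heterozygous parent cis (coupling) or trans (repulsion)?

trans

The two most frequent classes are b+ fl (511) and b fl+ (570); these are the parental (non-recombinant) types.
So the F1 carried b+ fl on one chromosome and b fl+ on the other — the recessive alleles are on opposite chromosomes (trans / repulsion).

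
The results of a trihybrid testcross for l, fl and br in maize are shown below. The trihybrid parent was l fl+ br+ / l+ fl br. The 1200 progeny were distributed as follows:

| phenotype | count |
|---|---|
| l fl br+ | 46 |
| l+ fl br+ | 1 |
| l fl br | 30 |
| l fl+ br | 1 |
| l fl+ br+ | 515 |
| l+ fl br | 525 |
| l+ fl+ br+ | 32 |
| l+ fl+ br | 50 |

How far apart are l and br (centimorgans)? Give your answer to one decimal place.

5.3 centimorgans

The two rarest classes, l fl+ br and l+ fl br+, are the double crossovers. Comparing them with the parentals, only the br allele has switched, so br is the middle locus and the order is l – br – fl.
Crossovers in the l–br interval produce the single-crossover classes l+ fl+ br+ and l fl br (32 + 30 = 62) plus the double crossovers (2).
RF(l–br) = (62 + 2) / 1200 = 64/1200 = 0.0533 → 5.3 centimorgans.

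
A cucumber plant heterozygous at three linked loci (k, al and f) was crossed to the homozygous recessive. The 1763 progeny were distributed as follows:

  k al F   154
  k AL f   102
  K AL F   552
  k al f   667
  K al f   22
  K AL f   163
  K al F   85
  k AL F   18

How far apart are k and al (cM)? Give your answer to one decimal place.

12.9 cM

The two most frequent reciprocal classes, k al f and K AL F, are the parental types, so the F1 was k al f / K AL F.
The two rarest classes, K al f and k AL F, are the double crossovers. Comparing them with the parentals, only the k allele has switched, so k is the middle locus and the order is f – k – al.
Crossovers in the k–al interval produce the single-crossover classes k AL f and K al F (102 + 85 = 187) plus the double crossovers (40).
RF(k–al) = (187 + 40) / 1763 = 227/1763 = 0.1288 → 12.9 cM.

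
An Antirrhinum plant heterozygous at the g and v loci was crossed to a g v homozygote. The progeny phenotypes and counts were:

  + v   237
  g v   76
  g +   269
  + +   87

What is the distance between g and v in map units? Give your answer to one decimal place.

24.4 map units

The two most frequent classes, + v (237) and g + (269), are the parental types, so the F1 was + v / g +.
The recombinant classes are + + and g v: 87 + 76 = 163.
Recombination frequency = 163/669 = 0.2436 ≈ 24.4%, i.e. 24.4 map units.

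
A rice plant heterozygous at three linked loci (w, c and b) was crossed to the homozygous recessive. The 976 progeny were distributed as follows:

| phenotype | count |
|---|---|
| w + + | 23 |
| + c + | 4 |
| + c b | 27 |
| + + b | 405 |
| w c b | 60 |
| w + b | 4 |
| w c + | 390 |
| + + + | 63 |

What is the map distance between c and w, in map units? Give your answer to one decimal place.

The two most frequent reciprocal classes, + + b and w c +, are the parental types, so the F1 was + + b / w c +.
The two rarest classes, w + b and + c +, are the double crossovers. Comparing them with the parentals, only the w allele has switched, so w is the middle locus and the order is b – w – c.
Crossovers in the w–c interval produce the single-crossover classes + c b and w + + (27 + 23 = 50) plus the double crossovers (8).
RF(w–c) = (50 + 8) / 976 = 58/976 = 0.0594 → 5.9 map units.

5.9 map units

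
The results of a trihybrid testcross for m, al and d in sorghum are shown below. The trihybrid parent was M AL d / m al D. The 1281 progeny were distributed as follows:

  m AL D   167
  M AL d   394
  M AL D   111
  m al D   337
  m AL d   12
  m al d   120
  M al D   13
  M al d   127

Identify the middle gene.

The two rarest classes, m AL d and M al D, are the double crossovers. Comparing them with the parentals, only the m allele has switched, so m is the middle locus and the order is d – m – al.

m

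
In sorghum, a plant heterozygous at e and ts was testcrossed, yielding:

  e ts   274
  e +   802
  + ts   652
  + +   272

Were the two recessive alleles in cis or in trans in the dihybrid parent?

The two most frequent classes are + ts (652) and e + (802); these are the parental (non-recombinant) types.
So the F1 carried + ts on one chromosome and e + on the other — the recessive alleles are on opposite chromosomes (trans / repulsion).

trans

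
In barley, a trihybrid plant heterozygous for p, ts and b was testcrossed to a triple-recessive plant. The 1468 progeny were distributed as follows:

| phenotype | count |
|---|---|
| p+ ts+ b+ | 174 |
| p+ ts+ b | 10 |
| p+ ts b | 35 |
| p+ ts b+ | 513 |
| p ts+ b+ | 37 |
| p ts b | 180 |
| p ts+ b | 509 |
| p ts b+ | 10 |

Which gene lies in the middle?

The two most frequent reciprocal classes, p+ ts b+ and p ts+ b, are the parental types, so the F1 was p+ ts b+ / p ts+ b.
The two rarest classes, p ts b+ and p+ ts+ b, are the double crossovers. Comparing them with the parentals, only the p allele has switched, so p is the middle locus and the order is ts – p – b.

p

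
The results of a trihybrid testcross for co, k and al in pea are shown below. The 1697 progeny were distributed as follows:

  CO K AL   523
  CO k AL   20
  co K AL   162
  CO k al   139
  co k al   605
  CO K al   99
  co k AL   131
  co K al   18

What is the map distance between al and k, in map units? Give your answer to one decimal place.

The two most frequent reciprocal classes, CO K AL and co k al, are the parental types, so the F1 was CO K AL / co k al.
The two rarest classes, CO k AL and co K al, are the double crossovers. Comparing them with the parentals, only the k allele has switched, so k is the middle locus and the order is al – k – co.
Crossovers in the al–k interval produce the single-crossover classes CO K al and co k AL (99 + 131 = 230) plus the double crossovers (38).
RF(al–k) = (230 + 38) / 1697 = 268/1697 = 0.1579 → 15.8 map units.

15.8 map units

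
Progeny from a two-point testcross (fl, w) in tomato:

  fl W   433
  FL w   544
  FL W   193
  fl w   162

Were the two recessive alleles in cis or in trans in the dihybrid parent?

trans

The two most frequent classes are FL w (544) and fl W (433); these are the parental (non-recombinant) types.
So the F1 carried FL w on one chromosome and fl W on the other — the recessive alleles are on opposite chromosomes (trans / repulsion).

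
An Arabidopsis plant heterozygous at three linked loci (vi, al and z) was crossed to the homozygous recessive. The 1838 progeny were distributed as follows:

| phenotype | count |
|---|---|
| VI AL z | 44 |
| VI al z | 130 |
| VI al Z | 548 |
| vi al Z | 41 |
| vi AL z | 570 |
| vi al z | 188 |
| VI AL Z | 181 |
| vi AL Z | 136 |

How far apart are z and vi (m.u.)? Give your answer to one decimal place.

19.1 m.u.

The two most frequent reciprocal classes, vi AL z and VI al Z, are the parental types, so the F1 was vi AL z / VI al Z.
The two rarest classes, VI AL z and vi al Z, are the double crossovers. Comparing them with the parentals, only the vi allele has switched, so vi is the middle locus and the order is al – vi – z.
Crossovers in the vi–z interval produce the single-crossover classes vi AL Z and VI al z (136 + 130 = 266) plus the double crossovers (85).
RF(vi–z) = (266 + 85) / 1838 = 351/1838 = 0.1910 → 19.1 m.u.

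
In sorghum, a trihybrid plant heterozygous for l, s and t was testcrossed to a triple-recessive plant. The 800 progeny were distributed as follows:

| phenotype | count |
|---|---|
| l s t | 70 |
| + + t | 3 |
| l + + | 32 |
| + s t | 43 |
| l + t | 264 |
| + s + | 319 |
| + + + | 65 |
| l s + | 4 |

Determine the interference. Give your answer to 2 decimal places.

0.52

The two most frequent reciprocal classes, l + t and + s +, are the parental types, so the F1 was l + t / + s +.
The two rarest classes, + + t and l s +, are the double crossovers. Comparing them with the parentals, only the l allele has switched, so l is the middle locus and the order is s – l – t.
s–l: (135 + 7)/800 = 0.1775; l–t: (75 + 7)/800 = 0.1025.
Expected DCO frequency = 0.1775 × 0.1025 ≈ 0.01819; observed = 7/800 ≈ 0.00875.
Coefficient of coincidence = 0.00875/0.01819 ≈ 0.48; interference = 1 − 0.48 = 0.52.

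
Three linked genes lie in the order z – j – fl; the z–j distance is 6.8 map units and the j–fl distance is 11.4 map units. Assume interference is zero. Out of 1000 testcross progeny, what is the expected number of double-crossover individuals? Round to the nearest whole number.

8

Map distances give recombination frequencies of 0.068 and 0.114 for the two intervals.
With no interference, expected double-crossover frequency = 0.068 × 0.114 = 0.00775.
Expected number = 0.00775 × 1000 = 7.75 ≈ 8.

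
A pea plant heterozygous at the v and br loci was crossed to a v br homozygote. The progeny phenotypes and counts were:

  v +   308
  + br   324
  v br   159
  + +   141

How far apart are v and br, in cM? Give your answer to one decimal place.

The two most frequent classes, + br (324) and v + (308), are the parental types, so the F1 was + br / v +.
The recombinant classes are + + and v br: 141 + 159 = 300.
Recombination frequency = 300/932 = 0.3219 ≈ 32.2%, i.e. 32.2 cM.

32.2 cM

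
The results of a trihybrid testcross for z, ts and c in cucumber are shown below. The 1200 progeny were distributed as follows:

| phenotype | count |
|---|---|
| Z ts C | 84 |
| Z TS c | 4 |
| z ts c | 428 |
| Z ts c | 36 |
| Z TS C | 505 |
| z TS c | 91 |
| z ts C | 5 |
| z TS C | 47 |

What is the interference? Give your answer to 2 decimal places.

The two most frequent reciprocal classes, Z TS C and z ts c, are the parental types, so the F1 was Z TS C / z ts c.
The two rarest classes, Z TS c and z ts C, are the double crossovers. Comparing them with the parentals, only the c allele has switched, so c is the middle locus and the order is z – c – ts.
z–c: (83 + 9)/1200 = 0.0767; c–ts: (175 + 9)/1200 = 0.1533.
Expected DCO frequency = 0.0767 × 0.1533 ≈ 0.01176; observed = 9/1200 ≈ 0.00750.
Coefficient of coincidence = 0.00750/0.01176 ≈ 0.64; interference = 1 − 0.64 = 0.36.

0.36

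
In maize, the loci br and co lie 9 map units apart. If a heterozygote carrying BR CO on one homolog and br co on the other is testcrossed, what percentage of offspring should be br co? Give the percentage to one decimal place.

A map distance of 9 map units corresponds to a recombination frequency of 0.090.
The F1 is BR CO / br co, so br co is a parental gamete class with expected frequency (1 − r)/2 = 0.910/2 = 0.4550.
That is 0.4550 = 45.5% of the progeny.

45.5%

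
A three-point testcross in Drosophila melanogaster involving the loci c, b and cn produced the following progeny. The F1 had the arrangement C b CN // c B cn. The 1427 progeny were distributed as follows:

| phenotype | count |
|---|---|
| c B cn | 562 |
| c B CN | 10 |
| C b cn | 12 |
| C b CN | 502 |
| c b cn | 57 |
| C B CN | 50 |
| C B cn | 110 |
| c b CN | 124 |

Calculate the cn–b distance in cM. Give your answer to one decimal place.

9.0 cM

The two rarest classes, C b cn and c B CN, are the double crossovers. Comparing them with the parentals, only the cn allele has switched, so cn is the middle locus and the order is c – cn – b.
Crossovers in the cn–b interval produce the single-crossover classes C B CN and c b cn (50 + 57 = 107) plus the double crossovers (22).
RF(cn–b) = (107 + 22) / 1427 = 129/1427 = 0.0904 → 9.0 cM.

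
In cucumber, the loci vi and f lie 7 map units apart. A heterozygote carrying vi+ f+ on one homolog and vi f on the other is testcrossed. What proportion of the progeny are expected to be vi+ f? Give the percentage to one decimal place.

3.5%

A map distance of 7 map units corresponds to a recombination frequency of 0.070.
The F1 is vi+ f+ / vi f, so vi+ f is a recombinant gamete class with expected frequency r/2 = 0.070/2 = 0.0350.
That is 0.0350 = 3.5% of the progeny.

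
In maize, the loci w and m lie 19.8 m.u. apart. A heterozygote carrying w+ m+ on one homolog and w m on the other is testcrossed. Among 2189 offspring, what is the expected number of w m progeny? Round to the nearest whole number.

878

A map distance of 19.8 m.u. corresponds to a recombination frequency of 0.198.
The F1 is w+ m+ / w m, so w m is a parental gamete class with expected frequency (1 − r)/2 = 0.802/2 = 0.4010.
Expected number = 0.4010 × 2189 = 877.79 ≈ 878.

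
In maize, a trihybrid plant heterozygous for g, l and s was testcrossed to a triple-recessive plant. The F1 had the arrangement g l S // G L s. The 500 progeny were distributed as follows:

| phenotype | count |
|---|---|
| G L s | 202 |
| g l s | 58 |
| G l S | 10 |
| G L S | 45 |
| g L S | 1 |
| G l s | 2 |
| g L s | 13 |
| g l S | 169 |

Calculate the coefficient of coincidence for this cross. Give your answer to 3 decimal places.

0.544

The two rarest classes, g L S and G l s, are the double crossovers. Comparing them with the parentals, only the l allele has switched, so l is the middle locus and the order is g – l – s.
g–l: (23 + 3)/500 = 0.0520; l–s: (103 + 3)/500 = 0.2120.
Expected DCO frequency = 0.0520 × 0.2120 ≈ 0.01102; observed = 3/500 ≈ 0.00600.
Coefficient of coincidence = 0.00600/0.01102 ≈ 0.544.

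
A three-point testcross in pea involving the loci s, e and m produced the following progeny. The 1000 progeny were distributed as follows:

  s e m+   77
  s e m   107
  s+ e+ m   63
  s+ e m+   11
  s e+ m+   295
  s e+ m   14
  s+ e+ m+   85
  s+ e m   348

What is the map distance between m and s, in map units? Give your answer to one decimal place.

The two most frequent reciprocal classes, s e+ m+ and s+ e m, are the parental types, so the F1 was s e+ m+ / s+ e m.
The two rarest classes, s e+ m and s+ e m+, are the double crossovers. Comparing them with the parentals, only the m allele has switched, so m is the middle locus and the order is e – m – s.
Crossovers in the m–s interval produce the single-crossover classes s+ e+ m+ and s e m (85 + 107 = 192) plus the double crossovers (25).
RF(m–s) = (192 + 25) / 1000 = 217/1000 = 0.2170 → 21.7 map units.

21.7 map units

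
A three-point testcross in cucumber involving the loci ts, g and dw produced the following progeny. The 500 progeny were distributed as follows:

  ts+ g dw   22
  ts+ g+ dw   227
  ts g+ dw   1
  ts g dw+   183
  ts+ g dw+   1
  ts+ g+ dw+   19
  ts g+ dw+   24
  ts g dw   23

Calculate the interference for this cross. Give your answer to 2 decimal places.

The two most frequent reciprocal classes, ts g dw+ and ts+ g+ dw, are the parental types, so the F1 was ts g dw+ / ts+ g+ dw.
The two rarest classes, ts+ g dw+ and ts g+ dw, are the double crossovers. Comparing them with the parentals, only the ts allele has switched, so ts is the middle locus and the order is g – ts – dw.
g–ts: (46 + 2)/500 = 0.0960; ts–dw: (42 + 2)/500 = 0.0880.
Expected DCO frequency = 0.0960 × 0.0880 ≈ 0.00845; observed = 2/500 ≈ 0.00400.
Coefficient of coincidence = 0.00400/0.00845 ≈ 0.47; interference = 1 − 0.47 = 0.53.

0.53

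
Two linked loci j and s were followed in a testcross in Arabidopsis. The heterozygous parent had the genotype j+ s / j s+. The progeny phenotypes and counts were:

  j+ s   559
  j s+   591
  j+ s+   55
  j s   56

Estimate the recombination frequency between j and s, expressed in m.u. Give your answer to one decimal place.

8.8 m.u.

The recombinant classes are j+ s+ and j s: 55 + 56 = 111.
Recombination frequency = 111/1261 = 0.0880 ≈ 8.8%, i.e. 8.8 m.u.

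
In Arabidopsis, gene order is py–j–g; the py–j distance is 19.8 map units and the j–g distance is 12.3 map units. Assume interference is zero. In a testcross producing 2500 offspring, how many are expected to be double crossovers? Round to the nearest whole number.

61

Map distances give recombination frequencies of 0.198 and 0.123 for the two intervals.
With no interference, expected double-crossover frequency = 0.198 × 0.123 = 0.02435.
Expected number = 0.02435 × 2500 = 60.89 ≈ 61.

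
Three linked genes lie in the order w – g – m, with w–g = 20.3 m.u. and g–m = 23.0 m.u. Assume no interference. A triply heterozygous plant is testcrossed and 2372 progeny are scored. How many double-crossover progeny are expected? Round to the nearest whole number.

Map distances give recombination frequencies of 0.203 and 0.230 for the two intervals.
With no interference, expected double-crossover frequency = 0.203 × 0.230 = 0.04669.
Expected number = 0.04669 × 2372 = 110.75 ≈ 111.

111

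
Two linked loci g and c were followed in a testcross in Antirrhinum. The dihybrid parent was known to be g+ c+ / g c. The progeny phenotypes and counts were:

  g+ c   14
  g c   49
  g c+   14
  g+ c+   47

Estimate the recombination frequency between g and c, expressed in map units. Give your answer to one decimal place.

The recombinant classes are g+ c and g c+: 14 + 14 = 28.
Recombination frequency = 28/124 = 0.2258 ≈ 22.6%, i.e. 22.6 map units.

22.6 map units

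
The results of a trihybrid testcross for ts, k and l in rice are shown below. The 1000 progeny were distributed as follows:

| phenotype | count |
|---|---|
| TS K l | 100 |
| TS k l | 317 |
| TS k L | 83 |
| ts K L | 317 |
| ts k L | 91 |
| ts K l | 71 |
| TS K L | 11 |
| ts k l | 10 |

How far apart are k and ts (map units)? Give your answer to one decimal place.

The two most frequent reciprocal classes, TS k l and ts K L, are the parental types, so the F1 was TS k l / ts K L.
The two rarest classes, ts k l and TS K L, are the double crossovers. Comparing them with the parentals, only the ts allele has switched, so ts is the middle locus and the order is l – ts – k.
Crossovers in the ts–k interval produce the single-crossover classes TS K l and ts k L (100 + 91 = 191) plus the double crossovers (21).
RF(ts–k) = (191 + 21) / 1000 = 212/1000 = 0.2120 → 21.2 map units.

21.2 map units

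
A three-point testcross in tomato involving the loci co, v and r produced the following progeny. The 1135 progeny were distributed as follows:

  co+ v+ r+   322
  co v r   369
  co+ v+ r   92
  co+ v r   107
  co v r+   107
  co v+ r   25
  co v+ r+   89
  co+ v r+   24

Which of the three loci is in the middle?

The two most frequent reciprocal classes, co+ v+ r+ and co v r, are the parental types, so the F1 was co+ v+ r+ / co v r.
The two rarest classes, co+ v r+ and co v+ r, are the double crossovers. Comparing them with the parentals, only the v allele has switched, so v is the middle locus and the order is co – v – r.

v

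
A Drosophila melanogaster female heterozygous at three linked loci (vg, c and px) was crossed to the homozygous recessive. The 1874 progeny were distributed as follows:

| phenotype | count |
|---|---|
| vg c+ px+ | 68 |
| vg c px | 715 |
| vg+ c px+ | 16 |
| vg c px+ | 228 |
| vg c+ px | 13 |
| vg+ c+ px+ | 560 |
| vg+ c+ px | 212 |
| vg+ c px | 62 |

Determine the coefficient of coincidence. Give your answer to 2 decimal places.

0.73

The two most frequent reciprocal classes, vg+ c+ px+ and vg c px, are the parental types, so the F1 was vg+ c+ px+ / vg c px.
The two rarest classes, vg+ c px+ and vg c+ px, are the double crossovers. Comparing them with the parentals, only the c allele has switched, so c is the middle locus and the order is vg – c – px.
vg–c: (130 + 29)/1874 = 0.0848; c–px: (440 + 29)/1874 = 0.2503.
Expected DCO frequency = 0.0848 × 0.2503 ≈ 0.02123; observed = 29/1874 ≈ 0.01547.
Coefficient of coincidence = 0.01547/0.02123 ≈ 0.73.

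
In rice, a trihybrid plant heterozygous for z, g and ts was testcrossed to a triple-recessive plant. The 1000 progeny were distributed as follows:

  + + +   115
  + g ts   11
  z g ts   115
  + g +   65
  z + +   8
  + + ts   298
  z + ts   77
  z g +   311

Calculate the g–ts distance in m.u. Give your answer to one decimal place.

24.9 m.u.

The two most frequent reciprocal classes, + + ts and z g +, are the parental types, so the F1 was + + ts / z g +.
The two rarest classes, + g ts and z + +, are the double crossovers. Comparing them with the parentals, only the g allele has switched, so g is the middle locus and the order is z – g – ts.
Crossovers in the g–ts interval produce the single-crossover classes + + + and z g ts (115 + 115 = 230) plus the double crossovers (19).
RF(g–ts) = (230 + 19) / 1000 = 249/1000 = 0.2490 → 24.9 m.u.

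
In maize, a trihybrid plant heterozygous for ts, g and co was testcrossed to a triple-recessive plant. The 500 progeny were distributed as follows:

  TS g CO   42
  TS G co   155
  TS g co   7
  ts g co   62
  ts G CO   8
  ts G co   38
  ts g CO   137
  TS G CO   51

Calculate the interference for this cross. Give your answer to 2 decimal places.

The two most frequent reciprocal classes, TS G co and ts g CO, are the parental types, so the F1 was TS G co / ts g CO.
The two rarest classes, TS g co and ts G CO, are the double crossovers. Comparing them with the parentals, only the g allele has switched, so g is the middle locus and the order is co – g – ts.
co–g: (113 + 15)/500 = 0.2560; g–ts: (80 + 15)/500 = 0.1900.
Expected DCO frequency = 0.2560 × 0.1900 ≈ 0.04864; observed = 15/500 ≈ 0.03000.
Coefficient of coincidence = 0.03000/0.04864 ≈ 0.62; interference = 1 − 0.62 = 0.38.

0.38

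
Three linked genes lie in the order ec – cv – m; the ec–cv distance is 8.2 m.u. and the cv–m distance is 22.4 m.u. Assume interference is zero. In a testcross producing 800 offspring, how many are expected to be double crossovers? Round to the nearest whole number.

15

Map distances give recombination frequencies of 0.082 and 0.224 for the two intervals.
With no interference, expected double-crossover frequency = 0.082 × 0.224 = 0.01837.
Expected number = 0.01837 × 800 = 14.69 ≈ 15.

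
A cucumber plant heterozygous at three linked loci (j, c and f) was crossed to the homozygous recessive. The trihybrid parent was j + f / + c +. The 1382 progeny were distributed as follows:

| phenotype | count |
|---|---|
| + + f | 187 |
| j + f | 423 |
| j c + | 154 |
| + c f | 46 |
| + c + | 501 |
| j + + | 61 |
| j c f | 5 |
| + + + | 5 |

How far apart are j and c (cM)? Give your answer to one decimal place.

The two rarest classes, j c f and + + +, are the double crossovers. Comparing them with the parentals, only the c allele has switched, so c is the middle locus and the order is j – c – f.
Crossovers in the j–c interval produce the single-crossover classes + + f and j c + (187 + 154 = 341) plus the double crossovers (10).
RF(j–c) = (341 + 10) / 1382 = 351/1382 = 0.2540 → 25.4 cM.

25.4 cM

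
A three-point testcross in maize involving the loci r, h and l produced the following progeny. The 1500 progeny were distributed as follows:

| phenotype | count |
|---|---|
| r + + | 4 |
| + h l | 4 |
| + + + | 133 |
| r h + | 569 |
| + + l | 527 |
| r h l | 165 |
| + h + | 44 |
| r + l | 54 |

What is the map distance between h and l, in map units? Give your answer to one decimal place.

The two most frequent reciprocal classes, r h + and + + l, are the parental types, so the F1 was r h + / + + l.
The two rarest classes, r + + and + h l, are the double crossovers. Comparing them with the parentals, only the h allele has switched, so h is the middle locus and the order is r – h – l.
Crossovers in the h–l interval produce the single-crossover classes r h l and + + + (165 + 133 = 298) plus the double crossovers (8).
RF(h–l) = (298 + 8) / 1500 = 306/1500 = 0.2040 → 20.4 map units.

20.4 map units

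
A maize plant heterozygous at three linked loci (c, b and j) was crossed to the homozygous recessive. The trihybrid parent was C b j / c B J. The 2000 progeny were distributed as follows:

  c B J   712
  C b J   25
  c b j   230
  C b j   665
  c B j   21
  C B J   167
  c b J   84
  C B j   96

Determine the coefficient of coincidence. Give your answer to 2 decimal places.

0.92

The two rarest classes, C b J and c B j, are the double crossovers. Comparing them with the parentals, only the j allele has switched, so j is the middle locus and the order is b – j – c.
b–j: (180 + 46)/2000 = 0.1130; j–c: (397 + 46)/2000 = 0.2215.
Expected DCO frequency = 0.1130 × 0.2215 ≈ 0.02503; observed = 46/2000 ≈ 0.02300.
Coefficient of coincidence = 0.02300/0.02503 ≈ 0.92.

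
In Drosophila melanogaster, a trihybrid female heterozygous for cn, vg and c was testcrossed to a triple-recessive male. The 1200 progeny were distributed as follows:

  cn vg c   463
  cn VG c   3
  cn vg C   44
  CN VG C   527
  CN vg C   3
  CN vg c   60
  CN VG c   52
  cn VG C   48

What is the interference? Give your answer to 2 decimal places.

0.38

The two most frequent reciprocal classes, CN VG C and cn vg c, are the parental types, so the F1 was CN VG C / cn vg c.
The two rarest classes, CN vg C and cn VG c, are the double crossovers. Comparing them with the parentals, only the vg allele has switched, so vg is the middle locus and the order is c – vg – cn.
c–vg: (96 + 6)/1200 = 0.0850; vg–cn: (108 + 6)/1200 = 0.0950.
Expected DCO frequency = 0.0850 × 0.0950 ≈ 0.00808; observed = 6/1200 ≈ 0.00500.
Coefficient of coincidence = 0.00500/0.00808 ≈ 0.62; interference = 1 − 0.62 = 0.38.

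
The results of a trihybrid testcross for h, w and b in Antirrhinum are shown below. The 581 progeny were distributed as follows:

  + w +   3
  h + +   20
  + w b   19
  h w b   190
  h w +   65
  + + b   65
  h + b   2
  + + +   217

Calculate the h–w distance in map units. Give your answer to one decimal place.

7.6 map units

The two most frequent reciprocal classes, h w b and + + +, are the parental types, so the F1 was h w b / + + +.
The two rarest classes, h + b and + w +, are the double crossovers. Comparing them with the parentals, only the w allele has switched, so w is the middle locus and the order is h – w – b.
Crossovers in the h–w interval produce the single-crossover classes + w b and h + + (19 + 20 = 39) plus the double crossovers (5).
RF(h–w) = (39 + 5) / 581 = 44/581 = 0.0757 → 7.6 map units.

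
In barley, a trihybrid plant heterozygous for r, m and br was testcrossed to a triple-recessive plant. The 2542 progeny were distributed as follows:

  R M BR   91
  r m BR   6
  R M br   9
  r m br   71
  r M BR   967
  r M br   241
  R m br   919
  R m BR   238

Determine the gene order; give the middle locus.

m

The two most frequent reciprocal classes, r M BR and R m br, are the parental types, so the F1 was r M BR / R m br.
The two rarest classes, r m BR and R M br, are the double crossovers. Comparing them with the parentals, only the m allele has switched, so m is the middle locus and the order is br – m – r.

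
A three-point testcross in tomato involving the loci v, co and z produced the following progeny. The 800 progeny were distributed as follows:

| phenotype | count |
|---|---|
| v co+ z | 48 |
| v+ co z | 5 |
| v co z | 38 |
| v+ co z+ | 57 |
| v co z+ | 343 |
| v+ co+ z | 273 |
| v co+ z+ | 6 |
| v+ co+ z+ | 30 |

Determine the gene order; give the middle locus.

The two most frequent reciprocal classes, v+ co+ z and v co z+, are the parental types, so the F1 was v+ co+ z / v co z+.
The two rarest classes, v+ co z and v co+ z+, are the double crossovers. Comparing them with the parentals, only the co allele has switched, so co is the middle locus and the order is v – co – z.

co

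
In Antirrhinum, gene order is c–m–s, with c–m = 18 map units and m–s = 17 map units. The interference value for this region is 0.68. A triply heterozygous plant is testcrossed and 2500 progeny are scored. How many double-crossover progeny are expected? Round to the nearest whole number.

Map distances give recombination frequencies of 0.180 and 0.170 for the two intervals.
With interference 0.68 (so coincidence = 0.32), expected double-crossover frequency = 0.180 × 0.170 × 0.32 = 0.00979.
Expected number = 0.00979 × 2500 = 24.48 ≈ 24.

24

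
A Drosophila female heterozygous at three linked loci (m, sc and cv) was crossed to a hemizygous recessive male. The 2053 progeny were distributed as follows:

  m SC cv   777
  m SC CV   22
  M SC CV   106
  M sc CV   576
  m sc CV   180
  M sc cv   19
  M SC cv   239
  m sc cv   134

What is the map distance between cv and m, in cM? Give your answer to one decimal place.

The two most frequent reciprocal classes, m SC cv and M sc CV, are the parental types, so the F1 was m SC cv / M sc CV.
The two rarest classes, m SC CV and M sc cv, are the double crossovers. Comparing them with the parentals, only the cv allele has switched, so cv is the middle locus and the order is sc – cv – m.
Crossovers in the cv–m interval produce the single-crossover classes M SC cv and m sc CV (239 + 180 = 419) plus the double crossovers (41).
RF(cv–m) = (419 + 41) / 2053 = 460/2053 = 0.2241 → 22.4 cM.

22.4 cM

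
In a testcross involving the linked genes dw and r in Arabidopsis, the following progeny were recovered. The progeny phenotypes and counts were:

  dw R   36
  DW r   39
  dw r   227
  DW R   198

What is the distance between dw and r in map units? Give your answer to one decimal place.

The two most frequent classes, DW R (198) and dw r (227), are the parental types, so the F1 was DW R / dw r.
The recombinant classes are DW r and dw R: 39 + 36 = 75.
Recombination frequency = 75/500 = 0.1500 ≈ 15.0%, i.e. 15.0 map units.

15.0 map units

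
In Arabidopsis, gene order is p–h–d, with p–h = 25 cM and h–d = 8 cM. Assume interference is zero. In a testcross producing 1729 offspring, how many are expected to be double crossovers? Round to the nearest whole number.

Map distances give recombination frequencies of 0.250 and 0.080 for the two intervals.
With no interference, expected double-crossover frequency = 0.250 × 0.080 = 0.02000.
Expected number = 0.02000 × 1729 = 34.58 ≈ 35.

35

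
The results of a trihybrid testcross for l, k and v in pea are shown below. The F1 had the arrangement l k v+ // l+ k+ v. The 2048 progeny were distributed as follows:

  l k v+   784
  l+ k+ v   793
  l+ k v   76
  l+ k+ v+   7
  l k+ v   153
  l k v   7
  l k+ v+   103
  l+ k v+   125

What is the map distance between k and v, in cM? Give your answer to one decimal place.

The two rarest classes, l k v and l+ k+ v+, are the double crossovers. Comparing them with the parentals, only the v allele has switched, so v is the middle locus and the order is k – v – l.
Crossovers in the k–v interval produce the single-crossover classes l k+ v+ and l+ k v (103 + 76 = 179) plus the double crossovers (14).
RF(k–v) = (179 + 14) / 2048 = 193/2048 = 0.0942 → 9.4 cM.

9.4 cM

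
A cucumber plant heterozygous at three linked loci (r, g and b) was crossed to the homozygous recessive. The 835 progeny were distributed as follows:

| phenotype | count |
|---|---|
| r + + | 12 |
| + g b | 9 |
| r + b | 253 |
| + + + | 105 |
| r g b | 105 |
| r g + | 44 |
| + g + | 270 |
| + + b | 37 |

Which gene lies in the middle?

The two most frequent reciprocal classes, + g + and r + b, are the parental types, so the F1 was + g + / r + b.
The two rarest classes, + g b and r + +, are the double crossovers. Comparing them with the parentals, only the b allele has switched, so b is the middle locus and the order is r – b – g.

b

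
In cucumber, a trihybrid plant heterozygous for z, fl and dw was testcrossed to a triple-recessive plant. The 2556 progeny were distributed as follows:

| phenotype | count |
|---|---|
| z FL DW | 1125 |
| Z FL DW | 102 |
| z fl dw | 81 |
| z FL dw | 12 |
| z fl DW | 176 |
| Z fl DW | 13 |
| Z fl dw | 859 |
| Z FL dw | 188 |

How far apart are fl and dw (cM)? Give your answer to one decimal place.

The two most frequent reciprocal classes, z FL DW and Z fl dw, are the parental types, so the F1 was z FL DW / Z fl dw.
The two rarest classes, z FL dw and Z fl DW, are the double crossovers. Comparing them with the parentals, only the dw allele has switched, so dw is the middle locus and the order is z – dw – fl.
Crossovers in the dw–fl interval produce the single-crossover classes z fl DW and Z FL dw (176 + 188 = 364) plus the double crossovers (25).
RF(dw–fl) = (364 + 25) / 2556 = 389/2556 = 0.1522 → 15.2 cM.

15.2 cM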